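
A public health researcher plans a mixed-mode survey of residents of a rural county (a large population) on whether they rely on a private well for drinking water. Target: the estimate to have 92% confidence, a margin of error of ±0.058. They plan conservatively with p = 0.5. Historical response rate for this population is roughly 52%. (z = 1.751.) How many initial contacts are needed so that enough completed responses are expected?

439

Completed interviews needed: n₀ = 1.751² × 0.2500 / 0.058² ≈ 227.85 → 228.
At a 52% response rate, contacts needed = 228 / 0.52 ≈ 438.46 → 439.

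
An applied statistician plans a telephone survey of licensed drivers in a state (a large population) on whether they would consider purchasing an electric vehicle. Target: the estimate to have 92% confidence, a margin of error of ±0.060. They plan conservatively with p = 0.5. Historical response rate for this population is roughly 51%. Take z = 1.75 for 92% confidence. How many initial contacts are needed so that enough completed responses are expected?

418

Completed interviews needed: n₀ = 1.75² × 0.2500 / 0.060² ≈ 212.67 → 213.
At a 51% response rate, contacts needed = 213 / 0.51 ≈ 417.65 → 418.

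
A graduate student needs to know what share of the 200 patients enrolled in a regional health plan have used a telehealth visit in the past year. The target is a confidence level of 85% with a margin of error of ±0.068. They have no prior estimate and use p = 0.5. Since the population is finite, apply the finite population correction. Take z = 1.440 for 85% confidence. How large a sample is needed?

73

Unadjusted: n₀ = 1.440² × 0.50 × 0.50 / 0.068² ≈ 112.11, so n₀ = 113.
Finite population correction with N = 200: n = n₀ / (1 + (n₀−1)/N) = 113 / (1 + 112/200) = 113 / 1.5600 ≈ 72.44.
Rounding up, n = 73.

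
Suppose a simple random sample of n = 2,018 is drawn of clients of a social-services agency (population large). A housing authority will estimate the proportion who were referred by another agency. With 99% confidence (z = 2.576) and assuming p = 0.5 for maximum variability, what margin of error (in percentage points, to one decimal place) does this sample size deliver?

2.9

SE(p̂) = √[p(1−p)/n] = √[0.2500/2018] = 0.01113.
E = z × SE = 2.576 × 0.01113 = 0.02867, or 2.9 percentage points.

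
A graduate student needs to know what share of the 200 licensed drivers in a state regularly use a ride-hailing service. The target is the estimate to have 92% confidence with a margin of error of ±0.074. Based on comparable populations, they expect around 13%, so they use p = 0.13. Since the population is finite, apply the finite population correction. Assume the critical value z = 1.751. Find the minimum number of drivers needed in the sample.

49

Unadjusted: n₀ = 1.751² × 0.13 × 0.87 / 0.074² ≈ 63.32, so n₀ = 64.
Finite population correction with N = 200: n = n₀ / (1 + (n₀−1)/N) = 64 / (1 + 63/200) = 64 / 1.3150 ≈ 48.67.
Rounding up, n = 49.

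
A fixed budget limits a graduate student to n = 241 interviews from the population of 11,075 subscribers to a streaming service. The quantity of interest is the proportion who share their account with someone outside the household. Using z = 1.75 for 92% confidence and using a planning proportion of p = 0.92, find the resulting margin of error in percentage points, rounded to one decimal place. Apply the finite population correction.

3.0

Finite-population factor: (N−n)/(N−1) = (11075−241)/(11075−1) = 0.9783.
SE(p̂) = √[p(1−p)/n · (N−n)/(N−1)] = √[0.0736/241 × 0.9783] = 0.01729.
E = z × SE = 1.75 × 0.01729 = 0.03025 ≈ 3.0 percentage points.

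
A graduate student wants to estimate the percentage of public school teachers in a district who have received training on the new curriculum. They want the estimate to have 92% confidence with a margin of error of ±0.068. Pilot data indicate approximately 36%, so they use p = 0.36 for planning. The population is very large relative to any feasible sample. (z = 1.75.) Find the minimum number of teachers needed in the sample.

With p = 0.36, p(1−p) = 0.2304.
n = z²·p(1−p)/E² = 1.75² × 0.2304 / 0.068² = 3.0625 × 0.2304 / 0.004624 ≈ 152.60.
Rounding up gives n = 153.

153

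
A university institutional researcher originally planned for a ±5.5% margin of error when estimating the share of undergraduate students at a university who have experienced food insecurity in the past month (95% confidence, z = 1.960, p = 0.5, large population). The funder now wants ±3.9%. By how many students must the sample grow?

314

At ±5.5%: n = 1.960² × 0.2500 / 0.055² ≈ 317.49 → 318.
At ±3.9%: n = 1.960² × 0.2500 / 0.039² ≈ 631.43 → 632.
Additional respondents: 632 − 318 = 314.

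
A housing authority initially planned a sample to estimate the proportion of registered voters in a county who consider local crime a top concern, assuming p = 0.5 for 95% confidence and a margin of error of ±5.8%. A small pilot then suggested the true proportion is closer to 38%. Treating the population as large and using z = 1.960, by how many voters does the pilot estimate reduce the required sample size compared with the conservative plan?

Conservative (p = 0.5): n = 1.960² × 0.25 / 0.058² ≈ 285.49 → 286.
Using p = 0.38: p(1−p) = 0.2356, so n = 1.960² × 0.2356 / 0.058² ≈ 269.05 → 270.
Reduction: 286 − 270 = 16.

16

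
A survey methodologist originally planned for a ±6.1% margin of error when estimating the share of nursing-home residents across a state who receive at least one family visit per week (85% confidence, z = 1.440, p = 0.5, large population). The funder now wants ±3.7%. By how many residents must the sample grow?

At ±6.1%: n = 1.440² × 0.2500 / 0.061² ≈ 139.32 → 140.
At ±3.7%: n = 1.440² × 0.2500 / 0.037² ≈ 378.67 → 379.
Additional respondents: 379 − 140 = 239.

239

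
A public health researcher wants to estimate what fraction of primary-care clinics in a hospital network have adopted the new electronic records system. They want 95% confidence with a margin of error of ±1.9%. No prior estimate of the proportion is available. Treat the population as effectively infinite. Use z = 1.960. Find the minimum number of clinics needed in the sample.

With no prior estimate, use p = 0.5, giving p(1−p) = 0.25.
n = z²·p(1−p)/E² = 1.960² × 0.2500 / 0.019² = 3.8416 × 0.2500 / 0.000361 ≈ 2660.39.
Rounding up gives n = 2661.

2661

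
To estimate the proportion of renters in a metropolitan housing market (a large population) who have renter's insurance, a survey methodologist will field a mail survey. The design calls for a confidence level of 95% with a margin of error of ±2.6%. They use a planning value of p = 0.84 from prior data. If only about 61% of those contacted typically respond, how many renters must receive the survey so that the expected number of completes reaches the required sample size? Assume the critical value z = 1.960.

1253

Completed interviews needed: n₀ = 1.960² × 0.1344 / 0.026² ≈ 763.77 → 764.
At a 61% response rate, contacts needed = 764 / 0.61 ≈ 1252.46 → 1253.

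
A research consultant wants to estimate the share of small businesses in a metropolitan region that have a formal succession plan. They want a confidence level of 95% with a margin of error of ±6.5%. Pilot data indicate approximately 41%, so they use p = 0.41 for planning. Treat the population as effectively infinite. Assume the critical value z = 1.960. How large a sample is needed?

220

With p = 0.41, p(1−p) = 0.2419.
n = z²·p(1−p)/E² = 1.960² × 0.2419 / 0.065² = 3.8416 × 0.2419 / 0.004225 ≈ 219.95.
Rounding up gives n = 220.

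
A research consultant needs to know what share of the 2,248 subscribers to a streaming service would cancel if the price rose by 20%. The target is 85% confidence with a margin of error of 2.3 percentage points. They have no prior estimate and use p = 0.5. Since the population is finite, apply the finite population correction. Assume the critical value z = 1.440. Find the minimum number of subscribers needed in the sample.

Unadjusted: n₀ = 1.440² × 0.50 × 0.50 / 0.023² ≈ 979.96, so n₀ = 980.
Finite population correction with N = 2,248: n = n₀ / (1 + (n₀−1)/N) = 980 / (1 + 979/2248) = 980 / 1.4355 ≈ 682.69.
Rounding up, n = 683.

683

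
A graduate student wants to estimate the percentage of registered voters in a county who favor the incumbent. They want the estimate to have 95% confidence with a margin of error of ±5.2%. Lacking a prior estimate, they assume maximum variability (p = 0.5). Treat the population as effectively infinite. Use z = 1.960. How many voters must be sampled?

With p = 0.5, p(1−p) = 0.25.
n = z²·p(1−p)/E² = 1.960² × 0.2500 / 0.052² = 3.8416 × 0.2500 / 0.002704 ≈ 355.18.
Rounding up gives n = 356.

356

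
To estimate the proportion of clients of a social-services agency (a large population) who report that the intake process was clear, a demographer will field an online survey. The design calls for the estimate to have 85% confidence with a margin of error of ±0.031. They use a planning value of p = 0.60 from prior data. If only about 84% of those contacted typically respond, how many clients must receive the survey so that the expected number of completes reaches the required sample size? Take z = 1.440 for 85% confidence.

617

Completed interviews needed: n₀ = 1.440² × 0.2400 / 0.031² ≈ 517.86 → 518.
At an 84% response rate, contacts needed = 518 / 0.84 ≈ 616.67 → 617.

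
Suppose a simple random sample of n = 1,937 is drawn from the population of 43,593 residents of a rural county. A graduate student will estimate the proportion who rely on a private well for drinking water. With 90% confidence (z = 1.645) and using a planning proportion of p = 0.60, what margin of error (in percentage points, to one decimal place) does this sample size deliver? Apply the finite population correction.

1.8

Finite-population factor: (N−n)/(N−1) = (43593−1937)/(43593−1) = 0.9556.
SE(p̂) = √[p(1−p)/n · (N−n)/(N−1)] = √[0.2400/1937 × 0.9556] = 0.01088.
E = z × SE = 1.645 × 0.01088 = 0.01790 ≈ 1.8 percentage points.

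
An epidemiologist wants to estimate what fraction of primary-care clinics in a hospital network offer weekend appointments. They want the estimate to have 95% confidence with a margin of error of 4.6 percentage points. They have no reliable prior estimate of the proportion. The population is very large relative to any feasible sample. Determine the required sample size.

For 95% confidence, z = 1.960.
With no prior estimate, use p = 0.5, giving p(1−p) = 0.25.
n = z²·p(1−p)/E² = 1.960² × 0.2500 / 0.046² = 3.8416 × 0.2500 / 0.002116 ≈ 453.88.
Rounding up gives n = 454.

454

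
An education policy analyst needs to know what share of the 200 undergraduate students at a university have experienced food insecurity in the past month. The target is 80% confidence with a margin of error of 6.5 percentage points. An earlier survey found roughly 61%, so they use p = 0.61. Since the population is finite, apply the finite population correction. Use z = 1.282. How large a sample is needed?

64

Unadjusted: n₀ = 1.282² × 0.61 × 0.39 / 0.065² ≈ 92.54, so n₀ = 93.
Finite population correction with N = 200: n = n₀ / (1 + (n₀−1)/N) = 93 / (1 + 92/200) = 93 / 1.4600 ≈ 63.70.
Rounding up, n = 64.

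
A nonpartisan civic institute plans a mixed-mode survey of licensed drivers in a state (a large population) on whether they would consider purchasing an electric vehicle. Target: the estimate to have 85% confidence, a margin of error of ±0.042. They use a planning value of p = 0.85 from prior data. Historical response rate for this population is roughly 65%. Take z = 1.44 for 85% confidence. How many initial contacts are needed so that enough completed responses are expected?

231

Completed interviews needed: n₀ = 1.44² × 0.1275 / 0.042² ≈ 149.88 → 150.
At a 65% response rate, contacts needed = 150 / 0.65 ≈ 230.77 → 231.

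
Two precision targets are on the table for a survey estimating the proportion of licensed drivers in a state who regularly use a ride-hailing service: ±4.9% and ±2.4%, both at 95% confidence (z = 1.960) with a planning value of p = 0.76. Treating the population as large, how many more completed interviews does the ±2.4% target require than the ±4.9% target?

At ±4.9%: n = 1.960² × 0.1824 / 0.049² ≈ 291.84 → 292.
At ±2.4%: n = 1.960² × 0.1824 / 0.024² ≈ 1216.51 → 1217.
Additional respondents: 1217 − 292 = 925.

925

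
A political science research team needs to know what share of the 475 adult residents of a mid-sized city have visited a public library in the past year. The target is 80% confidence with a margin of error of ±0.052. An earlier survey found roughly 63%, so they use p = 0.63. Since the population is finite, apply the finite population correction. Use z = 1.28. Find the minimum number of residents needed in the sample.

Unadjusted: n₀ = 1.28² × 0.63 × 0.37 / 0.052² ≈ 141.24, so n₀ = 142.
Finite population correction with N = 475: n = n₀ / (1 + (n₀−1)/N) = 142 / (1 + 141/475) = 142 / 1.2968 ≈ 109.50.
Rounding up, n = 110.

110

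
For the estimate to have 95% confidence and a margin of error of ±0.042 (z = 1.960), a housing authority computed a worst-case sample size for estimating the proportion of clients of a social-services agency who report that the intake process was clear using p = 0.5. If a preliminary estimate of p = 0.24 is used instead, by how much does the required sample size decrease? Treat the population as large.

147

Conservative (p = 0.5): n = 1.960² × 0.25 / 0.042² ≈ 544.44 → 545.
Using p = 0.24: p(1−p) = 0.1824, so n = 1.960² × 0.1824 / 0.042² ≈ 397.23 → 398.
Reduction: 545 − 398 = 147.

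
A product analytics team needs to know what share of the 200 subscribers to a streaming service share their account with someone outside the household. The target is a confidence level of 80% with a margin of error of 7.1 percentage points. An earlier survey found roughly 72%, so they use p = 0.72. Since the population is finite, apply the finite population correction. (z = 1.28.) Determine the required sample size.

Unadjusted: n₀ = 1.28² × 0.72 × 0.28 / 0.071² ≈ 65.52, so n₀ = 66.
Finite population correction with N = 200: n = n₀ / (1 + (n₀−1)/N) = 66 / (1 + 65/200) = 66 / 1.3250 ≈ 49.81.
Rounding up, n = 50.

50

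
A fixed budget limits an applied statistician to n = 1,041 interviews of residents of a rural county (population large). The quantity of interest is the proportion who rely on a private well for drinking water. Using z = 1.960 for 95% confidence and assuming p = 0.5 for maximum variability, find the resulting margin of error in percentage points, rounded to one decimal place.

SE(p̂) = √[p(1−p)/n] = √[0.2500/1041] = 0.01550.
E = z × SE = 1.960 × 0.01550 = 0.03037, or 3.0 percentage points.

3.0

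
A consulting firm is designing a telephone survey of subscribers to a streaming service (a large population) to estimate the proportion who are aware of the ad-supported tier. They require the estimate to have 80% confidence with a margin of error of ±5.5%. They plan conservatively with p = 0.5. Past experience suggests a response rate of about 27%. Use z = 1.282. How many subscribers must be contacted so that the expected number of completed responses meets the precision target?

Completed interviews needed: n₀ = 1.282² × 0.2500 / 0.055² ≈ 135.83 → 136.
At a 27% response rate, contacts needed = 136 / 0.27 ≈ 503.70 → 504.

504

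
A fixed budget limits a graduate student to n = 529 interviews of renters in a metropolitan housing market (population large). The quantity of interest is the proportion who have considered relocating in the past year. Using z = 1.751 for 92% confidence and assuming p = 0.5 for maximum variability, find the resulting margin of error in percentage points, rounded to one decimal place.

SE(p̂) = √[p(1−p)/n] = √[0.2500/529] = 0.02174.
E = z × SE = 1.751 × 0.02174 = 0.03807, or 3.8 percentage points.

3.8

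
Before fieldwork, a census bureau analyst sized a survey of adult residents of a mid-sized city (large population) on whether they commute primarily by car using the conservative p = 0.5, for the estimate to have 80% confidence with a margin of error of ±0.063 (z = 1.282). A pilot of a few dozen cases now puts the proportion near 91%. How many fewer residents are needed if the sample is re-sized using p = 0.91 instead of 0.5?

70

Conservative (p = 0.5): n = 1.282² × 0.25 / 0.063² ≈ 103.52 → 104.
Using p = 0.91: p(1−p) = 0.0819, so n = 1.282² × 0.0819 / 0.063² ≈ 33.91 → 34.
Reduction: 104 − 34 = 70.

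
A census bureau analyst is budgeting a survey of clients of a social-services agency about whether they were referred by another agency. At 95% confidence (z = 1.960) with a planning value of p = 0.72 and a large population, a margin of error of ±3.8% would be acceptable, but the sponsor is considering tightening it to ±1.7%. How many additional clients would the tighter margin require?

2143

At ±3.8%: n = 1.960² × 0.2016 / 0.038² ≈ 536.33 → 537.
At ±1.7%: n = 1.960² × 0.2016 / 0.017² ≈ 2679.82 → 2680.
Additional respondents: 2680 − 537 = 2143.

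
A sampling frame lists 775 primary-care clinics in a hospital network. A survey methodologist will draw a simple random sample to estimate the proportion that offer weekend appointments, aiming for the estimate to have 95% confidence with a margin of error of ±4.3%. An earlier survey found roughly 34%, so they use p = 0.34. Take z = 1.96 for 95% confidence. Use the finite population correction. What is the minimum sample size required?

Unadjusted: n₀ = 1.96² × 0.34 × 0.66 / 0.043² ≈ 466.23, so n₀ = 467.
Finite population correction with N = 775: n = n₀ / (1 + (n₀−1)/N) = 467 / (1 + 466/775) = 467 / 1.6013 ≈ 291.64.
Rounding up, n = 292.

292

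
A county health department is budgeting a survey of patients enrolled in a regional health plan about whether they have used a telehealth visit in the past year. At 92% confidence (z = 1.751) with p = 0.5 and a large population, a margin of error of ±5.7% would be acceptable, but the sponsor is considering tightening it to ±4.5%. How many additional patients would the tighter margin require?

143

At ±5.7%: n = 1.751² × 0.2500 / 0.057² ≈ 235.92 → 236.
At ±4.5%: n = 1.751² × 0.2500 / 0.045² ≈ 378.52 → 379.
Additional respondents: 379 − 236 = 143.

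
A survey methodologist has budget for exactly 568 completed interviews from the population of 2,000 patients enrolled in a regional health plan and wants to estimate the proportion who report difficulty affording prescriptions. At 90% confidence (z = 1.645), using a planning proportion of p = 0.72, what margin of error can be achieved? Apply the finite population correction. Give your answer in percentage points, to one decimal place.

2.6

Finite-population factor: (N−n)/(N−1) = (2000−568)/(2000−1) = 0.7164.
SE(p̂) = √[p(1−p)/n · (N−n)/(N−1)] = √[0.2016/568 × 0.7164] = 0.01595.
E = z × SE = 1.645 × 0.01595 = 0.02623 ≈ 2.6 percentage points.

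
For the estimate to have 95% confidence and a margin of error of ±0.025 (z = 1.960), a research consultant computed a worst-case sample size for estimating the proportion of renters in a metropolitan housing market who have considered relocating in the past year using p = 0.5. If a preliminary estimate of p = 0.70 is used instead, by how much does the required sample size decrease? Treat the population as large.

Conservative (p = 0.5): n = 1.960² × 0.25 / 0.025² ≈ 1536.64 → 1537.
Using p = 0.70: p(1−p) = 0.2100, so n = 1.960² × 0.2100 / 0.025² ≈ 1290.78 → 1291.
Reduction: 1537 − 1291 = 246.

246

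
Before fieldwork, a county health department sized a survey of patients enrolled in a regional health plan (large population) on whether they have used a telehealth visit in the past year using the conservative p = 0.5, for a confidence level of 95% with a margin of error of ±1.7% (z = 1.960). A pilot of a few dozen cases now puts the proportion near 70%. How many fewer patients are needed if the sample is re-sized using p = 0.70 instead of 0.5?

Conservative (p = 0.5): n = 1.960² × 0.25 / 0.017² ≈ 3323.18 → 3324.
Using p = 0.70: p(1−p) = 0.2100, so n = 1.960² × 0.2100 / 0.017² ≈ 2791.47 → 2792.
Reduction: 3324 − 2792 = 532.

532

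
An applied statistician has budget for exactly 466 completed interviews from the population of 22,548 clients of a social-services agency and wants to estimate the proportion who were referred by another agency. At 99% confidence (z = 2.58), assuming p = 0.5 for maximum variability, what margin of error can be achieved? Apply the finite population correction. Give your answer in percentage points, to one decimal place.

5.9

Finite-population factor: (N−n)/(N−1) = (22548−466)/(22548−1) = 0.9794.
SE(p̂) = √[p(1−p)/n · (N−n)/(N−1)] = √[0.2500/466 × 0.9794] = 0.02292.
E = z × SE = 2.58 × 0.02292 = 0.05914 ≈ 5.9 percentage points.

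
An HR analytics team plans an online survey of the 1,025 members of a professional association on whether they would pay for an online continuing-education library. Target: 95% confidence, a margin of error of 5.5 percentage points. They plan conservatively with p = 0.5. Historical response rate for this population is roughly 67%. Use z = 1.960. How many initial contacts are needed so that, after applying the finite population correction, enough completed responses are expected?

363

Completed interviews needed (unadjusted): n₀ = 1.960² × 0.2500 / 0.055² ≈ 317.49 → 318.
FPC for N = 1,025: n = 318 / (1 + 317/1025) = 318 / 1.3093 ≈ 242.88 → 243.
At a 67% response rate, contacts needed = 243 / 0.67 ≈ 362.69 → 363.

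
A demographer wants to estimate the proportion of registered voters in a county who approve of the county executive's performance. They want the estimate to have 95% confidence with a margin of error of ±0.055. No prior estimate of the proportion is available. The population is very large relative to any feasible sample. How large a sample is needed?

For 95% confidence, z = 1.96.
With no prior estimate, use p = 0.5, giving p(1−p) = 0.25.
n = z²·p(1−p)/E² = 1.96² × 0.2500 / 0.055² = 3.8416 × 0.2500 / 0.003025 ≈ 317.49.
Rounding up gives n = 318.

318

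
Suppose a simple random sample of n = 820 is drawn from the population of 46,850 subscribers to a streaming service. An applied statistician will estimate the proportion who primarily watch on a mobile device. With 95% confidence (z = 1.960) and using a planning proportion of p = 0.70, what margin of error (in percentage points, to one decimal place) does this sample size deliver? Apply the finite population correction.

Finite-population factor: (N−n)/(N−1) = (46850−820)/(46850−1) = 0.9825.
SE(p̂) = √[p(1−p)/n · (N−n)/(N−1)] = √[0.2100/820 × 0.9825] = 0.01586.
E = z × SE = 1.960 × 0.01586 = 0.03109 ≈ 3.1 percentage points.

3.1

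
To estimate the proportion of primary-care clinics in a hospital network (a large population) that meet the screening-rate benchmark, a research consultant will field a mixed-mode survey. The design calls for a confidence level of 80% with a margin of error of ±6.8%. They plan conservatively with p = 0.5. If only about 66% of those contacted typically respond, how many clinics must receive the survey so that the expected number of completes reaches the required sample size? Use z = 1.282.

Completed interviews needed: n₀ = 1.282² × 0.2500 / 0.068² ≈ 88.86 → 89.
At a 66% response rate, contacts needed = 89 / 0.66 ≈ 134.85 → 135.

135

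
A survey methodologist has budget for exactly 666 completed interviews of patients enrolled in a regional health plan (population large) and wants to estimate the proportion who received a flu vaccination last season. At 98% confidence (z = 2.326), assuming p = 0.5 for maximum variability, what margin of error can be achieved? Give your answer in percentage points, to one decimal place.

SE(p̂) = √[p(1−p)/n] = √[0.2500/666] = 0.01937.
E = z × SE = 2.326 × 0.01937 = 0.04507, or 4.5 percentage points.

4.5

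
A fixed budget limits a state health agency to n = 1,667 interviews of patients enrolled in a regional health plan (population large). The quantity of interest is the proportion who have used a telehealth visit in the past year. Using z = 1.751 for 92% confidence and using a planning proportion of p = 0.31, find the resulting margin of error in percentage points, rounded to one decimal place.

SE(p̂) = √[p(1−p)/n] = √[0.2139/1667] = 0.01133.
E = z × SE = 1.751 × 0.01133 = 0.01983, or 2.0 percentage points.

2.0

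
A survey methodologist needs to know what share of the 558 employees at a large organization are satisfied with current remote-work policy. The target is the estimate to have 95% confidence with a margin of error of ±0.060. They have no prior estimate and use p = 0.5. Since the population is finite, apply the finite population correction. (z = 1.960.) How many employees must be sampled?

Unadjusted: n₀ = 1.960² × 0.50 × 0.50 / 0.060² ≈ 266.78, so n₀ = 267.
Finite population correction with N = 558: n = n₀ / (1 + (n₀−1)/N) = 267 / (1 + 266/558) = 267 / 1.4767 ≈ 180.81.
Rounding up, n = 181.

181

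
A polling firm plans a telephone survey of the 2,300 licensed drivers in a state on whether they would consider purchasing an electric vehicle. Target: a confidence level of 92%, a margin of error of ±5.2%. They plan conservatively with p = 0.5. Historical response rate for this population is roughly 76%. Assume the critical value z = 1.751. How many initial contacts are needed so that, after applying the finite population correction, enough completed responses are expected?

Completed interviews needed (unadjusted): n₀ = 1.751² × 0.2500 / 0.052² ≈ 283.47 → 284.
FPC for N = 2,300: n = 284 / (1 + 283/2300) = 284 / 1.1230 ≈ 252.88 → 253.
At a 76% response rate, contacts needed = 253 / 0.76 ≈ 332.89 → 333.

333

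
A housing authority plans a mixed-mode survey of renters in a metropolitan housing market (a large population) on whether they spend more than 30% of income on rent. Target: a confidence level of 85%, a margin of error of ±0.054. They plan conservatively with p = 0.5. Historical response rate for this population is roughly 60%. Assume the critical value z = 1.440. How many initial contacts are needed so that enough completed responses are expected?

297

Completed interviews needed: n₀ = 1.440² × 0.2500 / 0.054² ≈ 177.78 → 178.
At a 60% response rate, contacts needed = 178 / 0.60 ≈ 296.67 → 297.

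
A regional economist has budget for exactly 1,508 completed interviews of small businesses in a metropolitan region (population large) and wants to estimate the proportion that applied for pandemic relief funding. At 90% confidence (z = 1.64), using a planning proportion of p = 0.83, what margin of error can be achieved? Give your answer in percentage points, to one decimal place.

SE(p̂) = √[p(1−p)/n] = √[0.1411/1508] = 0.00967.
E = z × SE = 1.64 × 0.00967 = 0.01586, or 1.6 percentage points.

1.6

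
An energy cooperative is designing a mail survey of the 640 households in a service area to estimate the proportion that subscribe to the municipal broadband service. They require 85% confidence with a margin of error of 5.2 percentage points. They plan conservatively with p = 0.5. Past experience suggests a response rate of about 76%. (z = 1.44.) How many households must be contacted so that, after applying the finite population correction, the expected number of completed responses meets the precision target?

Completed interviews needed (unadjusted): n₀ = 1.44² × 0.2500 / 0.052² ≈ 191.72 → 192.
FPC for N = 640: n = 192 / (1 + 191/640) = 192 / 1.2984 ≈ 147.87 → 148.
At a 76% response rate, contacts needed = 148 / 0.76 ≈ 194.74 → 195.

195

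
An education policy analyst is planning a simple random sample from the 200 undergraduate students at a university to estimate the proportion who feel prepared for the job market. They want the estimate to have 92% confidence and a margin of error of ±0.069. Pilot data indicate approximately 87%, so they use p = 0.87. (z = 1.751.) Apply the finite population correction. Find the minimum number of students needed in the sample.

Unadjusted: n₀ = 1.751² × 0.87 × 0.13 / 0.069² ≈ 72.83, so n₀ = 73.
Finite population correction with N = 200: n = n₀ / (1 + (n₀−1)/N) = 73 / (1 + 72/200) = 73 / 1.3600 ≈ 53.68.
Rounding up, n = 54.

54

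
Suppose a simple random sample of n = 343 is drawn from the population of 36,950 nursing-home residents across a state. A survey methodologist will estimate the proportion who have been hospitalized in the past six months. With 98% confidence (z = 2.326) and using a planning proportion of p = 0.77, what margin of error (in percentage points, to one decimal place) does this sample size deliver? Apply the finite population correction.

Finite-population factor: (N−n)/(N−1) = (36950−343)/(36950−1) = 0.9907.
SE(p̂) = √[p(1−p)/n · (N−n)/(N−1)] = √[0.1771/343 × 0.9907] = 0.02262.
E = z × SE = 2.326 × 0.02262 = 0.05261 ≈ 5.3 percentage points.

5.3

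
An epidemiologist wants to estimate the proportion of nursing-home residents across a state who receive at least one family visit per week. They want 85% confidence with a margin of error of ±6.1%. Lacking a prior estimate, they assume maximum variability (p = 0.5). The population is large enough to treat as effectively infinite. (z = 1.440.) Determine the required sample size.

With p = 0.5, p(1−p) = 0.25.
n = z²·p(1−p)/E² = 1.440² × 0.2500 / 0.061² = 2.0736 × 0.2500 / 0.003721 ≈ 139.32.
Rounding up gives n = 140.

140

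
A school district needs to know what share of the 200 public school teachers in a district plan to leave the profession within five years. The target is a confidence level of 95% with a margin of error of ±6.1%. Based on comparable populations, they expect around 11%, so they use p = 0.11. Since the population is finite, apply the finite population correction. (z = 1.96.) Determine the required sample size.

68

Unadjusted: n₀ = 1.96² × 0.11 × 0.89 / 0.061² ≈ 101.07, so n₀ = 102.
Finite population correction with N = 200: n = n₀ / (1 + (n₀−1)/N) = 102 / (1 + 101/200) = 102 / 1.5050 ≈ 67.77.
Rounding up, n = 68.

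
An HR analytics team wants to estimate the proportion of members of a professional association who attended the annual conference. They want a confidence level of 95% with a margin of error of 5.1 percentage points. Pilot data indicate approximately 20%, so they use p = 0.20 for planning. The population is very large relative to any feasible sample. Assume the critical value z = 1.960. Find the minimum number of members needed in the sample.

With p = 0.20, p(1−p) = 0.1600.
n = z²·p(1−p)/E² = 1.960² × 0.1600 / 0.051² = 3.8416 × 0.1600 / 0.002601 ≈ 236.32.
Rounding up gives n = 237.

237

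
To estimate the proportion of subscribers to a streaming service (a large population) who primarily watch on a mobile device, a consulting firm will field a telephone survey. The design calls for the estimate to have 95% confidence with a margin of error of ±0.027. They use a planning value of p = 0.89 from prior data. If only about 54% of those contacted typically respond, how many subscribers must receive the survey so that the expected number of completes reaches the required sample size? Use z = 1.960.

956

Completed interviews needed: n₀ = 1.960² × 0.0979 / 0.027² ≈ 515.90 → 516.
At a 54% response rate, contacts needed = 516 / 0.54 ≈ 955.56 → 956.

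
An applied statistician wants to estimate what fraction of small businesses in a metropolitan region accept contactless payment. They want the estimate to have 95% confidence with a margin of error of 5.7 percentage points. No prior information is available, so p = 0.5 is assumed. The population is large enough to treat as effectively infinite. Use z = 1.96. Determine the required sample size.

296

With p = 0.5, p(1−p) = 0.25.
n = z²·p(1−p)/E² = 1.96² × 0.2500 / 0.057² = 3.8416 × 0.2500 / 0.003249 ≈ 295.60.
Rounding up gives n = 296.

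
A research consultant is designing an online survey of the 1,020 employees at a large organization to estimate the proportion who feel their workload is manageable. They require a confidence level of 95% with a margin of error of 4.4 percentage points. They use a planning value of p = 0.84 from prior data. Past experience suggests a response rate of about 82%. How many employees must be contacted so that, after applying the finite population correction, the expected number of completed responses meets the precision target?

259

For 95% confidence, z = 1.96.
Completed interviews needed (unadjusted): n₀ = 1.96² × 0.1344 / 0.044² ≈ 266.69 → 267.
FPC for N = 1,020: n = 267 / (1 + 266/1020) = 267 / 1.2608 ≈ 211.77 → 212.
At an 82% response rate, contacts needed = 212 / 0.82 ≈ 258.54 → 259.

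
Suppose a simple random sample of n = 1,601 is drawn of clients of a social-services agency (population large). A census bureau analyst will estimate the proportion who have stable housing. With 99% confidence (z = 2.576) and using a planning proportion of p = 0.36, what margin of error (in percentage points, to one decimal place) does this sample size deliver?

SE(p̂) = √[p(1−p)/n] = √[0.2304/1601] = 0.01200.
E = z × SE = 2.576 × 0.01200 = 0.03090, or 3.1 percentage points.

3.1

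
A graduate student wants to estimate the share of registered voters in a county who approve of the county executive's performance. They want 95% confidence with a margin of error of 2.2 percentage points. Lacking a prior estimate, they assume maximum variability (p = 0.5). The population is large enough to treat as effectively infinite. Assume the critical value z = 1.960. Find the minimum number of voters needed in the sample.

1985

With p = 0.5, p(1−p) = 0.25.
n = z²·p(1−p)/E² = 1.960² × 0.2500 / 0.022² = 3.8416 × 0.2500 / 0.000484 ≈ 1984.30.
Rounding up gives n = 1985.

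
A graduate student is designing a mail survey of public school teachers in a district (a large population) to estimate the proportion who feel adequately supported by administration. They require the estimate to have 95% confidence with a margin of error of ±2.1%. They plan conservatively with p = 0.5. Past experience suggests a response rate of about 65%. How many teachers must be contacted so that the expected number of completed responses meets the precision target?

For 95% confidence, z = 1.960.
Completed interviews needed: n₀ = 1.960² × 0.2500 / 0.021² ≈ 2177.78 → 2178.
At a 65% response rate, contacts needed = 2178 / 0.65 ≈ 3350.77 → 3351.

3351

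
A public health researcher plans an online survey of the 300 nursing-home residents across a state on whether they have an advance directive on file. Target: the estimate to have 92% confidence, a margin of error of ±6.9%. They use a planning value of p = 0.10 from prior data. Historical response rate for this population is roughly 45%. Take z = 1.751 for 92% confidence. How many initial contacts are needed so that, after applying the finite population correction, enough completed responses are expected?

Completed interviews needed (unadjusted): n₀ = 1.751² × 0.0900 / 0.069² ≈ 57.96 → 58.
FPC for N = 300: n = 58 / (1 + 57/300) = 58 / 1.1900 ≈ 48.74 → 49.
At a 45% response rate, contacts needed = 49 / 0.45 ≈ 108.89 → 109.

109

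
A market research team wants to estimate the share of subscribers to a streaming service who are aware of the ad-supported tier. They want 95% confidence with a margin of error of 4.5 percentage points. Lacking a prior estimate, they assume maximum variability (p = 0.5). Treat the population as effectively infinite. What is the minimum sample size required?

475

For 95% confidence, z = 1.960.
With p = 0.5, p(1−p) = 0.25.
n = z²·p(1−p)/E² = 1.960² × 0.2500 / 0.045² = 3.8416 × 0.2500 / 0.002025 ≈ 474.27.
Rounding up gives n = 475.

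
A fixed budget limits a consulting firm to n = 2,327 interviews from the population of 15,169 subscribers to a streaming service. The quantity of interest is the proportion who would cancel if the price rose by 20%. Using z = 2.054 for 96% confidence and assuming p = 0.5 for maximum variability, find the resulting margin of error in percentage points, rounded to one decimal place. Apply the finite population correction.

Finite-population factor: (N−n)/(N−1) = (15169−2327)/(15169−1) = 0.8467.
SE(p̂) = √[p(1−p)/n · (N−n)/(N−1)] = √[0.2500/2327 × 0.8467] = 0.00954.
E = z × SE = 2.054 × 0.00954 = 0.01959 ≈ 2.0 percentage points.

2.0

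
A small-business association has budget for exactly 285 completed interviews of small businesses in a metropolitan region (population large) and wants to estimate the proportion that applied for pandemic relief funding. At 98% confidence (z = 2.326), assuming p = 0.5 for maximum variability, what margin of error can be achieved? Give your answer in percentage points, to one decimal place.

6.9

SE(p̂) = √[p(1−p)/n] = √[0.2500/285] = 0.02962.
E = z × SE = 2.326 × 0.02962 = 0.06889, or 6.9 percentage points.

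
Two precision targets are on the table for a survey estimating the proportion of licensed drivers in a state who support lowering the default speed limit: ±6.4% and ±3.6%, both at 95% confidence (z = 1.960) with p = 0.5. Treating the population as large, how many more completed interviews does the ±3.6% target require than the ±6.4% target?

At ±6.4%: n = 1.960² × 0.2500 / 0.064² ≈ 234.47 → 235.
At ±3.6%: n = 1.960² × 0.2500 / 0.036² ≈ 741.05 → 742.
Additional respondents: 742 − 235 = 507.

507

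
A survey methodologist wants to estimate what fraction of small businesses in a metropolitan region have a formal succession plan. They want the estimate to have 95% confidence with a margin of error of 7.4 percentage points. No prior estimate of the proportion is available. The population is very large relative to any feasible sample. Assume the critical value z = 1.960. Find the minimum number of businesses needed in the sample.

176

With no prior estimate, use p = 0.5, giving p(1−p) = 0.25.
n = z²·p(1−p)/E² = 1.960² × 0.2500 / 0.074² = 3.8416 × 0.2500 / 0.005476 ≈ 175.38.
Rounding up gives n = 176.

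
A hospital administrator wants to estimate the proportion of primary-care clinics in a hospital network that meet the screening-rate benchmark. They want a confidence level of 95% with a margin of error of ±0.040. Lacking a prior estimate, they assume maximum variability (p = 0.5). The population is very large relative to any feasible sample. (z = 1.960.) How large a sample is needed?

601

With p = 0.5, p(1−p) = 0.25.
n = z²·p(1−p)/E² = 1.960² × 0.2500 / 0.040² = 3.8416 × 0.2500 / 0.001600 ≈ 600.25.
Rounding up gives n = 601.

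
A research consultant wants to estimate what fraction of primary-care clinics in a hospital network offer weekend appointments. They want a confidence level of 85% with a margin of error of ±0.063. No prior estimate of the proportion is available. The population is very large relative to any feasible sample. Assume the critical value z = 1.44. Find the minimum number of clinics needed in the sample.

131

With no prior estimate, use p = 0.5, giving p(1−p) = 0.25.
n = z²·p(1−p)/E² = 1.44² × 0.2500 / 0.063² = 2.0736 × 0.2500 / 0.003969 ≈ 130.61.
Rounding up gives n = 131.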